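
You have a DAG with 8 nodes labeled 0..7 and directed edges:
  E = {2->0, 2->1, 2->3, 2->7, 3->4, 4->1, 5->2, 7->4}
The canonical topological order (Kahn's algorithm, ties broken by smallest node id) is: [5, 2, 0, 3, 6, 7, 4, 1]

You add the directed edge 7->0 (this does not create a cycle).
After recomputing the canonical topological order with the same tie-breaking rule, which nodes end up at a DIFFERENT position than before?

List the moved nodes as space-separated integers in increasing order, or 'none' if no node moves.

Answer: 0 3 6 7

Derivation:
Old toposort: [5, 2, 0, 3, 6, 7, 4, 1]
Added edge 7->0
Recompute Kahn (smallest-id tiebreak):
  initial in-degrees: [2, 2, 1, 1, 2, 0, 0, 1]
  ready (indeg=0): [5, 6]
  pop 5: indeg[2]->0 | ready=[2, 6] | order so far=[5]
  pop 2: indeg[0]->1; indeg[1]->1; indeg[3]->0; indeg[7]->0 | ready=[3, 6, 7] | order so far=[5, 2]
  pop 3: indeg[4]->1 | ready=[6, 7] | order so far=[5, 2, 3]
  pop 6: no out-edges | ready=[7] | order so far=[5, 2, 3, 6]
  pop 7: indeg[0]->0; indeg[4]->0 | ready=[0, 4] | order so far=[5, 2, 3, 6, 7]
  pop 0: no out-edges | ready=[4] | order so far=[5, 2, 3, 6, 7, 0]
  pop 4: indeg[1]->0 | ready=[1] | order so far=[5, 2, 3, 6, 7, 0, 4]
  pop 1: no out-edges | ready=[] | order so far=[5, 2, 3, 6, 7, 0, 4, 1]
New canonical toposort: [5, 2, 3, 6, 7, 0, 4, 1]
Compare positions:
  Node 0: index 2 -> 5 (moved)
  Node 1: index 7 -> 7 (same)
  Node 2: index 1 -> 1 (same)
  Node 3: index 3 -> 2 (moved)
  Node 4: index 6 -> 6 (same)
  Node 5: index 0 -> 0 (same)
  Node 6: index 4 -> 3 (moved)
  Node 7: index 5 -> 4 (moved)
Nodes that changed position: 0 3 6 7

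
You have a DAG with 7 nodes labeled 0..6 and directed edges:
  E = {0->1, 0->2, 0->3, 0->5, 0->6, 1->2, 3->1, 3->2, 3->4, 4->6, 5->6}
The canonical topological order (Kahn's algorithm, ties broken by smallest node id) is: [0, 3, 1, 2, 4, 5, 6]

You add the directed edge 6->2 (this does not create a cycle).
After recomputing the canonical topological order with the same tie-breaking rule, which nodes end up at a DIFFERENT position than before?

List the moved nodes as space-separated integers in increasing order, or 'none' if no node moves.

Answer: 2 4 5 6

Derivation:
Old toposort: [0, 3, 1, 2, 4, 5, 6]
Added edge 6->2
Recompute Kahn (smallest-id tiebreak):
  initial in-degrees: [0, 2, 4, 1, 1, 1, 3]
  ready (indeg=0): [0]
  pop 0: indeg[1]->1; indeg[2]->3; indeg[3]->0; indeg[5]->0; indeg[6]->2 | ready=[3, 5] | order so far=[0]
  pop 3: indeg[1]->0; indeg[2]->2; indeg[4]->0 | ready=[1, 4, 5] | order so far=[0, 3]
  pop 1: indeg[2]->1 | ready=[4, 5] | order so far=[0, 3, 1]
  pop 4: indeg[6]->1 | ready=[5] | order so far=[0, 3, 1, 4]
  pop 5: indeg[6]->0 | ready=[6] | order so far=[0, 3, 1, 4, 5]
  pop 6: indeg[2]->0 | ready=[2] | order so far=[0, 3, 1, 4, 5, 6]
  pop 2: no out-edges | ready=[] | order so far=[0, 3, 1, 4, 5, 6, 2]
New canonical toposort: [0, 3, 1, 4, 5, 6, 2]
Compare positions:
  Node 0: index 0 -> 0 (same)
  Node 1: index 2 -> 2 (same)
  Node 2: index 3 -> 6 (moved)
  Node 3: index 1 -> 1 (same)
  Node 4: index 4 -> 3 (moved)
  Node 5: index 5 -> 4 (moved)
  Node 6: index 6 -> 5 (moved)
Nodes that changed position: 2 4 5 6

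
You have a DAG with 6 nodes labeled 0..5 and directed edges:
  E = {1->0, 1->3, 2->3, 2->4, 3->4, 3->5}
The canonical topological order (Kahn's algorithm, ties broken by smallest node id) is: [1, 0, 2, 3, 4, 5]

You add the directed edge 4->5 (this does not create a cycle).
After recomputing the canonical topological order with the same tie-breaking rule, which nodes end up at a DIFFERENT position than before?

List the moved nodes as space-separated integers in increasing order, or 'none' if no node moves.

Answer: none

Derivation:
Old toposort: [1, 0, 2, 3, 4, 5]
Added edge 4->5
Recompute Kahn (smallest-id tiebreak):
  initial in-degrees: [1, 0, 0, 2, 2, 2]
  ready (indeg=0): [1, 2]
  pop 1: indeg[0]->0; indeg[3]->1 | ready=[0, 2] | order so far=[1]
  pop 0: no out-edges | ready=[2] | order so far=[1, 0]
  pop 2: indeg[3]->0; indeg[4]->1 | ready=[3] | order so far=[1, 0, 2]
  pop 3: indeg[4]->0; indeg[5]->1 | ready=[4] | order so far=[1, 0, 2, 3]
  pop 4: indeg[5]->0 | ready=[5] | order so far=[1, 0, 2, 3, 4]
  pop 5: no out-edges | ready=[] | order so far=[1, 0, 2, 3, 4, 5]
New canonical toposort: [1, 0, 2, 3, 4, 5]
Compare positions:
  Node 0: index 1 -> 1 (same)
  Node 1: index 0 -> 0 (same)
  Node 2: index 2 -> 2 (same)
  Node 3: index 3 -> 3 (same)
  Node 4: index 4 -> 4 (same)
  Node 5: index 5 -> 5 (same)
Nodes that changed position: none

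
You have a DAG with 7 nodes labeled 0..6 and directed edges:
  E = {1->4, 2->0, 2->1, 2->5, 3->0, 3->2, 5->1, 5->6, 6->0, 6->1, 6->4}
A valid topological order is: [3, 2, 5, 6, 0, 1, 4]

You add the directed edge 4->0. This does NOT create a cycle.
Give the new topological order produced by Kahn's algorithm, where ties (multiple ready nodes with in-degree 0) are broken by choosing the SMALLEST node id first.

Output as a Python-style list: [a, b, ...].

Old toposort: [3, 2, 5, 6, 0, 1, 4]
Added edge: 4->0
Position of 4 (6) > position of 0 (4). Must reorder: 4 must now come before 0.
Run Kahn's algorithm (break ties by smallest node id):
  initial in-degrees: [4, 3, 1, 0, 2, 1, 1]
  ready (indeg=0): [3]
  pop 3: indeg[0]->3; indeg[2]->0 | ready=[2] | order so far=[3]
  pop 2: indeg[0]->2; indeg[1]->2; indeg[5]->0 | ready=[5] | order so far=[3, 2]
  pop 5: indeg[1]->1; indeg[6]->0 | ready=[6] | order so far=[3, 2, 5]
  pop 6: indeg[0]->1; indeg[1]->0; indeg[4]->1 | ready=[1] | order so far=[3, 2, 5, 6]
  pop 1: indeg[4]->0 | ready=[4] | order so far=[3, 2, 5, 6, 1]
  pop 4: indeg[0]->0 | ready=[0] | order so far=[3, 2, 5, 6, 1, 4]
  pop 0: no out-edges | ready=[] | order so far=[3, 2, 5, 6, 1, 4, 0]
  Result: [3, 2, 5, 6, 1, 4, 0]

Answer: [3, 2, 5, 6, 1, 4, 0]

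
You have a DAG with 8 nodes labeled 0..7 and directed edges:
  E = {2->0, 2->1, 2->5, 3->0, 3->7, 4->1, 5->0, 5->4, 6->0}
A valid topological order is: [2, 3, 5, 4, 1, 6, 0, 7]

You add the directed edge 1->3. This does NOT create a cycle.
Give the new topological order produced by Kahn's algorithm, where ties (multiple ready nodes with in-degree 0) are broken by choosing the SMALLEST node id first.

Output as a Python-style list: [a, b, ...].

Old toposort: [2, 3, 5, 4, 1, 6, 0, 7]
Added edge: 1->3
Position of 1 (4) > position of 3 (1). Must reorder: 1 must now come before 3.
Run Kahn's algorithm (break ties by smallest node id):
  initial in-degrees: [4, 2, 0, 1, 1, 1, 0, 1]
  ready (indeg=0): [2, 6]
  pop 2: indeg[0]->3; indeg[1]->1; indeg[5]->0 | ready=[5, 6] | order so far=[2]
  pop 5: indeg[0]->2; indeg[4]->0 | ready=[4, 6] | order so far=[2, 5]
  pop 4: indeg[1]->0 | ready=[1, 6] | order so far=[2, 5, 4]
  pop 1: indeg[3]->0 | ready=[3, 6] | order so far=[2, 5, 4, 1]
  pop 3: indeg[0]->1; indeg[7]->0 | ready=[6, 7] | order so far=[2, 5, 4, 1, 3]
  pop 6: indeg[0]->0 | ready=[0, 7] | order so far=[2, 5, 4, 1, 3, 6]
  pop 0: no out-edges | ready=[7] | order so far=[2, 5, 4, 1, 3, 6, 0]
  pop 7: no out-edges | ready=[] | order so far=[2, 5, 4, 1, 3, 6, 0, 7]
  Result: [2, 5, 4, 1, 3, 6, 0, 7]

Answer: [2, 5, 4, 1, 3, 6, 0, 7]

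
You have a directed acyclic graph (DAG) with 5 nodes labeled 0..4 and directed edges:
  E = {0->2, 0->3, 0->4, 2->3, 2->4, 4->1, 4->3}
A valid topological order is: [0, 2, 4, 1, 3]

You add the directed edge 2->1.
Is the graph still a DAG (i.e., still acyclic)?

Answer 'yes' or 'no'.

Answer: yes

Derivation:
Given toposort: [0, 2, 4, 1, 3]
Position of 2: index 1; position of 1: index 3
New edge 2->1: forward
Forward edge: respects the existing order. Still a DAG, same toposort still valid.
Still a DAG? yes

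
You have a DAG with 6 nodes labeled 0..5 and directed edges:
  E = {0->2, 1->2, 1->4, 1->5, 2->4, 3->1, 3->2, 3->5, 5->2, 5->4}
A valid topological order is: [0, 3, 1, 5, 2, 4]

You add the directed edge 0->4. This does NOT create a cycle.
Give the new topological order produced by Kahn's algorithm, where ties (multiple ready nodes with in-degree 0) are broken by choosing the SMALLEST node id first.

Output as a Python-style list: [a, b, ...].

Answer: [0, 3, 1, 5, 2, 4]

Derivation:
Old toposort: [0, 3, 1, 5, 2, 4]
Added edge: 0->4
Position of 0 (0) < position of 4 (5). Old order still valid.
Run Kahn's algorithm (break ties by smallest node id):
  initial in-degrees: [0, 1, 4, 0, 4, 2]
  ready (indeg=0): [0, 3]
  pop 0: indeg[2]->3; indeg[4]->3 | ready=[3] | order so far=[0]
  pop 3: indeg[1]->0; indeg[2]->2; indeg[5]->1 | ready=[1] | order so far=[0, 3]
  pop 1: indeg[2]->1; indeg[4]->2; indeg[5]->0 | ready=[5] | order so far=[0, 3, 1]
  pop 5: indeg[2]->0; indeg[4]->1 | ready=[2] | order so far=[0, 3, 1, 5]
  pop 2: indeg[4]->0 | ready=[4] | order so far=[0, 3, 1, 5, 2]
  pop 4: no out-edges | ready=[] | order so far=[0, 3, 1, 5, 2, 4]
  Result: [0, 3, 1, 5, 2, 4]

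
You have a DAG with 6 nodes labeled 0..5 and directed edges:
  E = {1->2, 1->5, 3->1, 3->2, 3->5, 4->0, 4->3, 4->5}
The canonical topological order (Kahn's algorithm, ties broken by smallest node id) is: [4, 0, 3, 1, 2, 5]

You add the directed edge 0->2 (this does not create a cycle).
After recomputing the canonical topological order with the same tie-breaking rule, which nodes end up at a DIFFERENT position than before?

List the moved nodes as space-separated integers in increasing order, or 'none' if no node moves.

Old toposort: [4, 0, 3, 1, 2, 5]
Added edge 0->2
Recompute Kahn (smallest-id tiebreak):
  initial in-degrees: [1, 1, 3, 1, 0, 3]
  ready (indeg=0): [4]
  pop 4: indeg[0]->0; indeg[3]->0; indeg[5]->2 | ready=[0, 3] | order so far=[4]
  pop 0: indeg[2]->2 | ready=[3] | order so far=[4, 0]
  pop 3: indeg[1]->0; indeg[2]->1; indeg[5]->1 | ready=[1] | order so far=[4, 0, 3]
  pop 1: indeg[2]->0; indeg[5]->0 | ready=[2, 5] | order so far=[4, 0, 3, 1]
  pop 2: no out-edges | ready=[5] | order so far=[4, 0, 3, 1, 2]
  pop 5: no out-edges | ready=[] | order so far=[4, 0, 3, 1, 2, 5]
New canonical toposort: [4, 0, 3, 1, 2, 5]
Compare positions:
  Node 0: index 1 -> 1 (same)
  Node 1: index 3 -> 3 (same)
  Node 2: index 4 -> 4 (same)
  Node 3: index 2 -> 2 (same)
  Node 4: index 0 -> 0 (same)
  Node 5: index 5 -> 5 (same)
Nodes that changed position: none

Answer: none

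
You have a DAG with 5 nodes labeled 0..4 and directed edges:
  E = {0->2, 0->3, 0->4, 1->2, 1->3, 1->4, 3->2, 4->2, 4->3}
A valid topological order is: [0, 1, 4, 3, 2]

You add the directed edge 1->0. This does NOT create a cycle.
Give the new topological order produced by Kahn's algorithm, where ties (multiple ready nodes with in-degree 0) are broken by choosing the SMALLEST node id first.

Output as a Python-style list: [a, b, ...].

Old toposort: [0, 1, 4, 3, 2]
Added edge: 1->0
Position of 1 (1) > position of 0 (0). Must reorder: 1 must now come before 0.
Run Kahn's algorithm (break ties by smallest node id):
  initial in-degrees: [1, 0, 4, 3, 2]
  ready (indeg=0): [1]
  pop 1: indeg[0]->0; indeg[2]->3; indeg[3]->2; indeg[4]->1 | ready=[0] | order so far=[1]
  pop 0: indeg[2]->2; indeg[3]->1; indeg[4]->0 | ready=[4] | order so far=[1, 0]
  pop 4: indeg[2]->1; indeg[3]->0 | ready=[3] | order so far=[1, 0, 4]
  pop 3: indeg[2]->0 | ready=[2] | order so far=[1, 0, 4, 3]
  pop 2: no out-edges | ready=[] | order so far=[1, 0, 4, 3, 2]
  Result: [1, 0, 4, 3, 2]

Answer: [1, 0, 4, 3, 2]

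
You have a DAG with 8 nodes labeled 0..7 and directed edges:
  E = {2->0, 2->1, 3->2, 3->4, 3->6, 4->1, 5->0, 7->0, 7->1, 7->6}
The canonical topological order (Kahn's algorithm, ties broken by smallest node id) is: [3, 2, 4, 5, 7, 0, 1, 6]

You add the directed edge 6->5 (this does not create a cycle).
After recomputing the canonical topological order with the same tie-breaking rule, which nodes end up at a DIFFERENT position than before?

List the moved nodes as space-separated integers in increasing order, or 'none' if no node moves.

Answer: 0 1 5 6 7

Derivation:
Old toposort: [3, 2, 4, 5, 7, 0, 1, 6]
Added edge 6->5
Recompute Kahn (smallest-id tiebreak):
  initial in-degrees: [3, 3, 1, 0, 1, 1, 2, 0]
  ready (indeg=0): [3, 7]
  pop 3: indeg[2]->0; indeg[4]->0; indeg[6]->1 | ready=[2, 4, 7] | order so far=[3]
  pop 2: indeg[0]->2; indeg[1]->2 | ready=[4, 7] | order so far=[3, 2]
  pop 4: indeg[1]->1 | ready=[7] | order so far=[3, 2, 4]
  pop 7: indeg[0]->1; indeg[1]->0; indeg[6]->0 | ready=[1, 6] | order so far=[3, 2, 4, 7]
  pop 1: no out-edges | ready=[6] | order so far=[3, 2, 4, 7, 1]
  pop 6: indeg[5]->0 | ready=[5] | order so far=[3, 2, 4, 7, 1, 6]
  pop 5: indeg[0]->0 | ready=[0] | order so far=[3, 2, 4, 7, 1, 6, 5]
  pop 0: no out-edges | ready=[] | order so far=[3, 2, 4, 7, 1, 6, 5, 0]
New canonical toposort: [3, 2, 4, 7, 1, 6, 5, 0]
Compare positions:
  Node 0: index 5 -> 7 (moved)
  Node 1: index 6 -> 4 (moved)
  Node 2: index 1 -> 1 (same)
  Node 3: index 0 -> 0 (same)
  Node 4: index 2 -> 2 (same)
  Node 5: index 3 -> 6 (moved)
  Node 6: index 7 -> 5 (moved)
  Node 7: index 4 -> 3 (moved)
Nodes that changed position: 0 1 5 6 7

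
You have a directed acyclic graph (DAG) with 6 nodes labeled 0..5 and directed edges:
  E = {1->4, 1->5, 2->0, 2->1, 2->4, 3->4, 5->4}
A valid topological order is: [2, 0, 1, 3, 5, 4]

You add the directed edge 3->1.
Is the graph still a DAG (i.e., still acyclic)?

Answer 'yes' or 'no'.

Given toposort: [2, 0, 1, 3, 5, 4]
Position of 3: index 3; position of 1: index 2
New edge 3->1: backward (u after v in old order)
Backward edge: old toposort is now invalid. Check if this creates a cycle.
Does 1 already reach 3? Reachable from 1: [1, 4, 5]. NO -> still a DAG (reorder needed).
Still a DAG? yes

Answer: yes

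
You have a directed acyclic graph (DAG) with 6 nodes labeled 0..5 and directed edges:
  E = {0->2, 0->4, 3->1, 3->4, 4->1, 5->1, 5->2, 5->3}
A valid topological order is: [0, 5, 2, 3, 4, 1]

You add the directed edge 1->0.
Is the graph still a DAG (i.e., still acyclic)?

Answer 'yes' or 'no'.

Answer: no

Derivation:
Given toposort: [0, 5, 2, 3, 4, 1]
Position of 1: index 5; position of 0: index 0
New edge 1->0: backward (u after v in old order)
Backward edge: old toposort is now invalid. Check if this creates a cycle.
Does 0 already reach 1? Reachable from 0: [0, 1, 2, 4]. YES -> cycle!
Still a DAG? no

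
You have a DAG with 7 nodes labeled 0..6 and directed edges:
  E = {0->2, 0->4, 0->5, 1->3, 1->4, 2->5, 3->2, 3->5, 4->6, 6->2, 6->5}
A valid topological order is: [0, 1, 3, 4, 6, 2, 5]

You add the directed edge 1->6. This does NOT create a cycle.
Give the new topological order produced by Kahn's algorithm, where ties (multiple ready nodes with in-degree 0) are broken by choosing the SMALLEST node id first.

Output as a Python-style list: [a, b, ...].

Old toposort: [0, 1, 3, 4, 6, 2, 5]
Added edge: 1->6
Position of 1 (1) < position of 6 (4). Old order still valid.
Run Kahn's algorithm (break ties by smallest node id):
  initial in-degrees: [0, 0, 3, 1, 2, 4, 2]
  ready (indeg=0): [0, 1]
  pop 0: indeg[2]->2; indeg[4]->1; indeg[5]->3 | ready=[1] | order so far=[0]
  pop 1: indeg[3]->0; indeg[4]->0; indeg[6]->1 | ready=[3, 4] | order so far=[0, 1]
  pop 3: indeg[2]->1; indeg[5]->2 | ready=[4] | order so far=[0, 1, 3]
  pop 4: indeg[6]->0 | ready=[6] | order so far=[0, 1, 3, 4]
  pop 6: indeg[2]->0; indeg[5]->1 | ready=[2] | order so far=[0, 1, 3, 4, 6]
  pop 2: indeg[5]->0 | ready=[5] | order so far=[0, 1, 3, 4, 6, 2]
  pop 5: no out-edges | ready=[] | order so far=[0, 1, 3, 4, 6, 2, 5]
  Result: [0, 1, 3, 4, 6, 2, 5]

Answer: [0, 1, 3, 4, 6, 2, 5]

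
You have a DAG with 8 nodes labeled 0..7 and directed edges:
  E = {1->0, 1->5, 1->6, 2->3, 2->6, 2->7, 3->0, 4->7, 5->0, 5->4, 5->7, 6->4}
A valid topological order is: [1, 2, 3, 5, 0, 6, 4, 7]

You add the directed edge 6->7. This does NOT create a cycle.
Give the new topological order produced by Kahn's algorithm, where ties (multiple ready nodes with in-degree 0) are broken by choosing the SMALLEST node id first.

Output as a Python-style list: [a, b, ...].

Answer: [1, 2, 3, 5, 0, 6, 4, 7]

Derivation:
Old toposort: [1, 2, 3, 5, 0, 6, 4, 7]
Added edge: 6->7
Position of 6 (5) < position of 7 (7). Old order still valid.
Run Kahn's algorithm (break ties by smallest node id):
  initial in-degrees: [3, 0, 0, 1, 2, 1, 2, 4]
  ready (indeg=0): [1, 2]
  pop 1: indeg[0]->2; indeg[5]->0; indeg[6]->1 | ready=[2, 5] | order so far=[1]
  pop 2: indeg[3]->0; indeg[6]->0; indeg[7]->3 | ready=[3, 5, 6] | order so far=[1, 2]
  pop 3: indeg[0]->1 | ready=[5, 6] | order so far=[1, 2, 3]
  pop 5: indeg[0]->0; indeg[4]->1; indeg[7]->2 | ready=[0, 6] | order so far=[1, 2, 3, 5]
  pop 0: no out-edges | ready=[6] | order so far=[1, 2, 3, 5, 0]
  pop 6: indeg[4]->0; indeg[7]->1 | ready=[4] | order so far=[1, 2, 3, 5, 0, 6]
  pop 4: indeg[7]->0 | ready=[7] | order so far=[1, 2, 3, 5, 0, 6, 4]
  pop 7: no out-edges | ready=[] | order so far=[1, 2, 3, 5, 0, 6, 4, 7]
  Result: [1, 2, 3, 5, 0, 6, 4, 7]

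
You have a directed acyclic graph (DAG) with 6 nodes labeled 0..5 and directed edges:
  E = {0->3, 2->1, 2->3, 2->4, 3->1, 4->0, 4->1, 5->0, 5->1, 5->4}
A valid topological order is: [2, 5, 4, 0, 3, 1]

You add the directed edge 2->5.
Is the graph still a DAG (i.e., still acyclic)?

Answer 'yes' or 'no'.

Given toposort: [2, 5, 4, 0, 3, 1]
Position of 2: index 0; position of 5: index 1
New edge 2->5: forward
Forward edge: respects the existing order. Still a DAG, same toposort still valid.
Still a DAG? yes

Answer: yes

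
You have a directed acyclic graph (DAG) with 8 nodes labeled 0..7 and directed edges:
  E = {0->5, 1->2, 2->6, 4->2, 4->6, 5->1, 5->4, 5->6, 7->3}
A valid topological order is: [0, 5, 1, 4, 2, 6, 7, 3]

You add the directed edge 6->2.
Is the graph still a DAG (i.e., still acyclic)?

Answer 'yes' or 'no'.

Given toposort: [0, 5, 1, 4, 2, 6, 7, 3]
Position of 6: index 5; position of 2: index 4
New edge 6->2: backward (u after v in old order)
Backward edge: old toposort is now invalid. Check if this creates a cycle.
Does 2 already reach 6? Reachable from 2: [2, 6]. YES -> cycle!
Still a DAG? no

Answer: no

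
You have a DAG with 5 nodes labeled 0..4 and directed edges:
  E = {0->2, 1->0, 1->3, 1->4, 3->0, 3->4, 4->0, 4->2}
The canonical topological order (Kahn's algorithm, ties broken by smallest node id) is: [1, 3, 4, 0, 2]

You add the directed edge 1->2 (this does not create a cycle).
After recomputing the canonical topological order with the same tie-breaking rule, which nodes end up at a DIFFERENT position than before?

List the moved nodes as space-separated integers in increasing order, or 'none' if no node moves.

Answer: none

Derivation:
Old toposort: [1, 3, 4, 0, 2]
Added edge 1->2
Recompute Kahn (smallest-id tiebreak):
  initial in-degrees: [3, 0, 3, 1, 2]
  ready (indeg=0): [1]
  pop 1: indeg[0]->2; indeg[2]->2; indeg[3]->0; indeg[4]->1 | ready=[3] | order so far=[1]
  pop 3: indeg[0]->1; indeg[4]->0 | ready=[4] | order so far=[1, 3]
  pop 4: indeg[0]->0; indeg[2]->1 | ready=[0] | order so far=[1, 3, 4]
  pop 0: indeg[2]->0 | ready=[2] | order so far=[1, 3, 4, 0]
  pop 2: no out-edges | ready=[] | order so far=[1, 3, 4, 0, 2]
New canonical toposort: [1, 3, 4, 0, 2]
Compare positions:
  Node 0: index 3 -> 3 (same)
  Node 1: index 0 -> 0 (same)
  Node 2: index 4 -> 4 (same)
  Node 3: index 1 -> 1 (same)
  Node 4: index 2 -> 2 (same)
Nodes that changed position: none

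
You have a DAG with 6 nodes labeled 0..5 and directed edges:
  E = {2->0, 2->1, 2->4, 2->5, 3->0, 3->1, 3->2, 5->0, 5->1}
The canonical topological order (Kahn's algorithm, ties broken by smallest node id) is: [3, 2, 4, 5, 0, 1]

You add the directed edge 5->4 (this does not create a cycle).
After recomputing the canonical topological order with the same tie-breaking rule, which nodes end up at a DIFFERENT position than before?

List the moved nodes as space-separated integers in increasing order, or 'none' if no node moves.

Old toposort: [3, 2, 4, 5, 0, 1]
Added edge 5->4
Recompute Kahn (smallest-id tiebreak):
  initial in-degrees: [3, 3, 1, 0, 2, 1]
  ready (indeg=0): [3]
  pop 3: indeg[0]->2; indeg[1]->2; indeg[2]->0 | ready=[2] | order so far=[3]
  pop 2: indeg[0]->1; indeg[1]->1; indeg[4]->1; indeg[5]->0 | ready=[5] | order so far=[3, 2]
  pop 5: indeg[0]->0; indeg[1]->0; indeg[4]->0 | ready=[0, 1, 4] | order so far=[3, 2, 5]
  pop 0: no out-edges | ready=[1, 4] | order so far=[3, 2, 5, 0]
  pop 1: no out-edges | ready=[4] | order so far=[3, 2, 5, 0, 1]
  pop 4: no out-edges | ready=[] | order so far=[3, 2, 5, 0, 1, 4]
New canonical toposort: [3, 2, 5, 0, 1, 4]
Compare positions:
  Node 0: index 4 -> 3 (moved)
  Node 1: index 5 -> 4 (moved)
  Node 2: index 1 -> 1 (same)
  Node 3: index 0 -> 0 (same)
  Node 4: index 2 -> 5 (moved)
  Node 5: index 3 -> 2 (moved)
Nodes that changed position: 0 1 4 5

Answer: 0 1 4 5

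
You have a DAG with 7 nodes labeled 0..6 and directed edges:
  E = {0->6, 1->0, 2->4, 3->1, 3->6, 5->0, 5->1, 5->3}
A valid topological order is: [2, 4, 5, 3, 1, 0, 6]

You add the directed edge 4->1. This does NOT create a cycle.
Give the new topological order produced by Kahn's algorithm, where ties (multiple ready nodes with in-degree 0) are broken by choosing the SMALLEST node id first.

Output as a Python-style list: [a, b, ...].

Answer: [2, 4, 5, 3, 1, 0, 6]

Derivation:
Old toposort: [2, 4, 5, 3, 1, 0, 6]
Added edge: 4->1
Position of 4 (1) < position of 1 (4). Old order still valid.
Run Kahn's algorithm (break ties by smallest node id):
  initial in-degrees: [2, 3, 0, 1, 1, 0, 2]
  ready (indeg=0): [2, 5]
  pop 2: indeg[4]->0 | ready=[4, 5] | order so far=[2]
  pop 4: indeg[1]->2 | ready=[5] | order so far=[2, 4]
  pop 5: indeg[0]->1; indeg[1]->1; indeg[3]->0 | ready=[3] | order so far=[2, 4, 5]
  pop 3: indeg[1]->0; indeg[6]->1 | ready=[1] | order so far=[2, 4, 5, 3]
  pop 1: indeg[0]->0 | ready=[0] | order so far=[2, 4, 5, 3, 1]
  pop 0: indeg[6]->0 | ready=[6] | order so far=[2, 4, 5, 3, 1, 0]
  pop 6: no out-edges | ready=[] | order so far=[2, 4, 5, 3, 1, 0, 6]
  Result: [2, 4, 5, 3, 1, 0, 6]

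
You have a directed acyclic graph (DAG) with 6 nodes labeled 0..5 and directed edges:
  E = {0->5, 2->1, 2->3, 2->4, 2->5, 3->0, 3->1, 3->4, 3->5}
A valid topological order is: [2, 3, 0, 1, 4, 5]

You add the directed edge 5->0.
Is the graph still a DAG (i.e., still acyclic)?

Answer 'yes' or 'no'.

Given toposort: [2, 3, 0, 1, 4, 5]
Position of 5: index 5; position of 0: index 2
New edge 5->0: backward (u after v in old order)
Backward edge: old toposort is now invalid. Check if this creates a cycle.
Does 0 already reach 5? Reachable from 0: [0, 5]. YES -> cycle!
Still a DAG? no

Answer: no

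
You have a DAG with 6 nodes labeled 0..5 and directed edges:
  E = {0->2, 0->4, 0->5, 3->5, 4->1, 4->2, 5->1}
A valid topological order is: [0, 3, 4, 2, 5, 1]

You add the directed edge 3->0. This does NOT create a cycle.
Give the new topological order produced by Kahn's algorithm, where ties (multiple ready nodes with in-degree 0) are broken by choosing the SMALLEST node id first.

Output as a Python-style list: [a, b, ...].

Answer: [3, 0, 4, 2, 5, 1]

Derivation:
Old toposort: [0, 3, 4, 2, 5, 1]
Added edge: 3->0
Position of 3 (1) > position of 0 (0). Must reorder: 3 must now come before 0.
Run Kahn's algorithm (break ties by smallest node id):
  initial in-degrees: [1, 2, 2, 0, 1, 2]
  ready (indeg=0): [3]
  pop 3: indeg[0]->0; indeg[5]->1 | ready=[0] | order so far=[3]
  pop 0: indeg[2]->1; indeg[4]->0; indeg[5]->0 | ready=[4, 5] | order so far=[3, 0]
  pop 4: indeg[1]->1; indeg[2]->0 | ready=[2, 5] | order so far=[3, 0, 4]
  pop 2: no out-edges | ready=[5] | order so far=[3, 0, 4, 2]
  pop 5: indeg[1]->0 | ready=[1] | order so far=[3, 0, 4, 2, 5]
  pop 1: no out-edges | ready=[] | order so far=[3, 0, 4, 2, 5, 1]
  Result: [3, 0, 4, 2, 5, 1]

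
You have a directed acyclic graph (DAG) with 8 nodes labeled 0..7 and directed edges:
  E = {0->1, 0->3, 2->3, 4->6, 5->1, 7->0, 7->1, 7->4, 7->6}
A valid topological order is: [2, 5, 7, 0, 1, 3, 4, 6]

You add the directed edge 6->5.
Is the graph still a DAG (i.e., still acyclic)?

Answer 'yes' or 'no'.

Given toposort: [2, 5, 7, 0, 1, 3, 4, 6]
Position of 6: index 7; position of 5: index 1
New edge 6->5: backward (u after v in old order)
Backward edge: old toposort is now invalid. Check if this creates a cycle.
Does 5 already reach 6? Reachable from 5: [1, 5]. NO -> still a DAG (reorder needed).
Still a DAG? yes

Answer: yes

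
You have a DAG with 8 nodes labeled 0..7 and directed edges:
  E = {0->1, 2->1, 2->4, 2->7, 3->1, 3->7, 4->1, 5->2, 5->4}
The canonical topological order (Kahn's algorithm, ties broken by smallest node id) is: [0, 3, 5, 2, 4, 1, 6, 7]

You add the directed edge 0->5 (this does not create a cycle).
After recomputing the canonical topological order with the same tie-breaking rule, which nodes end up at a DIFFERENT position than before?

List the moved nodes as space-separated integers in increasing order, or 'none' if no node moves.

Answer: none

Derivation:
Old toposort: [0, 3, 5, 2, 4, 1, 6, 7]
Added edge 0->5
Recompute Kahn (smallest-id tiebreak):
  initial in-degrees: [0, 4, 1, 0, 2, 1, 0, 2]
  ready (indeg=0): [0, 3, 6]
  pop 0: indeg[1]->3; indeg[5]->0 | ready=[3, 5, 6] | order so far=[0]
  pop 3: indeg[1]->2; indeg[7]->1 | ready=[5, 6] | order so far=[0, 3]
  pop 5: indeg[2]->0; indeg[4]->1 | ready=[2, 6] | order so far=[0, 3, 5]
  pop 2: indeg[1]->1; indeg[4]->0; indeg[7]->0 | ready=[4, 6, 7] | order so far=[0, 3, 5, 2]
  pop 4: indeg[1]->0 | ready=[1, 6, 7] | order so far=[0, 3, 5, 2, 4]
  pop 1: no out-edges | ready=[6, 7] | order so far=[0, 3, 5, 2, 4, 1]
  pop 6: no out-edges | ready=[7] | order so far=[0, 3, 5, 2, 4, 1, 6]
  pop 7: no out-edges | ready=[] | order so far=[0, 3, 5, 2, 4, 1, 6, 7]
New canonical toposort: [0, 3, 5, 2, 4, 1, 6, 7]
Compare positions:
  Node 0: index 0 -> 0 (same)
  Node 1: index 5 -> 5 (same)
  Node 2: index 3 -> 3 (same)
  Node 3: index 1 -> 1 (same)
  Node 4: index 4 -> 4 (same)
  Node 5: index 2 -> 2 (same)
  Node 6: index 6 -> 6 (same)
  Node 7: index 7 -> 7 (same)
Nodes that changed position: none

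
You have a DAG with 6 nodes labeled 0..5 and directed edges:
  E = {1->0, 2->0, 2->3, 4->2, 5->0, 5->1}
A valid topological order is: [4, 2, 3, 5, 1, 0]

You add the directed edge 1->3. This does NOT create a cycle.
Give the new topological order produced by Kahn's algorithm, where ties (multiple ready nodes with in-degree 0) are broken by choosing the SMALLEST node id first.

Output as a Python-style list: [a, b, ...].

Answer: [4, 2, 5, 1, 0, 3]

Derivation:
Old toposort: [4, 2, 3, 5, 1, 0]
Added edge: 1->3
Position of 1 (4) > position of 3 (2). Must reorder: 1 must now come before 3.
Run Kahn's algorithm (break ties by smallest node id):
  initial in-degrees: [3, 1, 1, 2, 0, 0]
  ready (indeg=0): [4, 5]
  pop 4: indeg[2]->0 | ready=[2, 5] | order so far=[4]
  pop 2: indeg[0]->2; indeg[3]->1 | ready=[5] | order so far=[4, 2]
  pop 5: indeg[0]->1; indeg[1]->0 | ready=[1] | order so far=[4, 2, 5]
  pop 1: indeg[0]->0; indeg[3]->0 | ready=[0, 3] | order so far=[4, 2, 5, 1]
  pop 0: no out-edges | ready=[3] | order so far=[4, 2, 5, 1, 0]
  pop 3: no out-edges | ready=[] | order so far=[4, 2, 5, 1, 0, 3]
  Result: [4, 2, 5, 1, 0, 3]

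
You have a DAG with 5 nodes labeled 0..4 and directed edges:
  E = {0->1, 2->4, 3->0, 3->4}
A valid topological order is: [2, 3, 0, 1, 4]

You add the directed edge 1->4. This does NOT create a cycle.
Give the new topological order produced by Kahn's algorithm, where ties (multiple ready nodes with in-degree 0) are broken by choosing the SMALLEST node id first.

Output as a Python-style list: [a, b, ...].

Old toposort: [2, 3, 0, 1, 4]
Added edge: 1->4
Position of 1 (3) < position of 4 (4). Old order still valid.
Run Kahn's algorithm (break ties by smallest node id):
  initial in-degrees: [1, 1, 0, 0, 3]
  ready (indeg=0): [2, 3]
  pop 2: indeg[4]->2 | ready=[3] | order so far=[2]
  pop 3: indeg[0]->0; indeg[4]->1 | ready=[0] | order so far=[2, 3]
  pop 0: indeg[1]->0 | ready=[1] | order so far=[2, 3, 0]
  pop 1: indeg[4]->0 | ready=[4] | order so far=[2, 3, 0, 1]
  pop 4: no out-edges | ready=[] | order so far=[2, 3, 0, 1, 4]
  Result: [2, 3, 0, 1, 4]

Answer: [2, 3, 0, 1, 4]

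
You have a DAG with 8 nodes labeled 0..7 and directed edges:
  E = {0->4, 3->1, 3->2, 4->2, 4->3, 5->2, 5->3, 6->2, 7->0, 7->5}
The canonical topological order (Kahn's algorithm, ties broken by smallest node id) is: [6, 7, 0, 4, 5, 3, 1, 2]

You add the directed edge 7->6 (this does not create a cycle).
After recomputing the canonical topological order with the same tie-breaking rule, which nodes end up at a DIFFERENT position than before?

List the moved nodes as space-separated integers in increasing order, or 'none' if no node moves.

Answer: 0 1 3 4 5 6 7

Derivation:
Old toposort: [6, 7, 0, 4, 5, 3, 1, 2]
Added edge 7->6
Recompute Kahn (smallest-id tiebreak):
  initial in-degrees: [1, 1, 4, 2, 1, 1, 1, 0]
  ready (indeg=0): [7]
  pop 7: indeg[0]->0; indeg[5]->0; indeg[6]->0 | ready=[0, 5, 6] | order so far=[7]
  pop 0: indeg[4]->0 | ready=[4, 5, 6] | order so far=[7, 0]
  pop 4: indeg[2]->3; indeg[3]->1 | ready=[5, 6] | order so far=[7, 0, 4]
  pop 5: indeg[2]->2; indeg[3]->0 | ready=[3, 6] | order so far=[7, 0, 4, 5]
  pop 3: indeg[1]->0; indeg[2]->1 | ready=[1, 6] | order so far=[7, 0, 4, 5, 3]
  pop 1: no out-edges | ready=[6] | order so far=[7, 0, 4, 5, 3, 1]
  pop 6: indeg[2]->0 | ready=[2] | order so far=[7, 0, 4, 5, 3, 1, 6]
  pop 2: no out-edges | ready=[] | order so far=[7, 0, 4, 5, 3, 1, 6, 2]
New canonical toposort: [7, 0, 4, 5, 3, 1, 6, 2]
Compare positions:
  Node 0: index 2 -> 1 (moved)
  Node 1: index 6 -> 5 (moved)
  Node 2: index 7 -> 7 (same)
  Node 3: index 5 -> 4 (moved)
  Node 4: index 3 -> 2 (moved)
  Node 5: index 4 -> 3 (moved)
  Node 6: index 0 -> 6 (moved)
  Node 7: index 1 -> 0 (moved)
Nodes that changed position: 0 1 3 4 5 6 7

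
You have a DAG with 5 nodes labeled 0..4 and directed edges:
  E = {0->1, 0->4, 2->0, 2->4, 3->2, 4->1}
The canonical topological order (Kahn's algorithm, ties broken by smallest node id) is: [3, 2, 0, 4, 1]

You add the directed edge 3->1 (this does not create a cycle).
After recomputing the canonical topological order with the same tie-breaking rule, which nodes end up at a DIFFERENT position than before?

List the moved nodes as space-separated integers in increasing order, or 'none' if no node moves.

Answer: none

Derivation:
Old toposort: [3, 2, 0, 4, 1]
Added edge 3->1
Recompute Kahn (smallest-id tiebreak):
  initial in-degrees: [1, 3, 1, 0, 2]
  ready (indeg=0): [3]
  pop 3: indeg[1]->2; indeg[2]->0 | ready=[2] | order so far=[3]
  pop 2: indeg[0]->0; indeg[4]->1 | ready=[0] | order so far=[3, 2]
  pop 0: indeg[1]->1; indeg[4]->0 | ready=[4] | order so far=[3, 2, 0]
  pop 4: indeg[1]->0 | ready=[1] | order so far=[3, 2, 0, 4]
  pop 1: no out-edges | ready=[] | order so far=[3, 2, 0, 4, 1]
New canonical toposort: [3, 2, 0, 4, 1]
Compare positions:
  Node 0: index 2 -> 2 (same)
  Node 1: index 4 -> 4 (same)
  Node 2: index 1 -> 1 (same)
  Node 3: index 0 -> 0 (same)
  Node 4: index 3 -> 3 (same)
Nodes that changed position: none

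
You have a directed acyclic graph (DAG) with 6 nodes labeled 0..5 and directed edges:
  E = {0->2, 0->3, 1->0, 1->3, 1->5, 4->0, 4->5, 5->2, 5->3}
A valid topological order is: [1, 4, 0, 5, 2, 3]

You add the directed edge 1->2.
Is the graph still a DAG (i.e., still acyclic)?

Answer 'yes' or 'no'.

Given toposort: [1, 4, 0, 5, 2, 3]
Position of 1: index 0; position of 2: index 4
New edge 1->2: forward
Forward edge: respects the existing order. Still a DAG, same toposort still valid.
Still a DAG? yes

Answer: yes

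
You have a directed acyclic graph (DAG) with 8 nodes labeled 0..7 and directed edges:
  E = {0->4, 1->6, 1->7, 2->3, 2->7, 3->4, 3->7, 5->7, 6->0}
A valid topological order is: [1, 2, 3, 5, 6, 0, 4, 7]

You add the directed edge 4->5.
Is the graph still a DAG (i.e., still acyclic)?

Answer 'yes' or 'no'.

Given toposort: [1, 2, 3, 5, 6, 0, 4, 7]
Position of 4: index 6; position of 5: index 3
New edge 4->5: backward (u after v in old order)
Backward edge: old toposort is now invalid. Check if this creates a cycle.
Does 5 already reach 4? Reachable from 5: [5, 7]. NO -> still a DAG (reorder needed).
Still a DAG? yes

Answer: yes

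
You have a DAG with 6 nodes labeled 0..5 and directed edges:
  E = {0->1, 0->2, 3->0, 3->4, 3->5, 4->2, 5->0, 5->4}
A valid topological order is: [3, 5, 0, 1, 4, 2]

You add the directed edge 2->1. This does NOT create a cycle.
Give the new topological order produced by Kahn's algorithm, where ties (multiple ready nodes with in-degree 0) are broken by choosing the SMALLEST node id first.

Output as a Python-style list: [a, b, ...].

Old toposort: [3, 5, 0, 1, 4, 2]
Added edge: 2->1
Position of 2 (5) > position of 1 (3). Must reorder: 2 must now come before 1.
Run Kahn's algorithm (break ties by smallest node id):
  initial in-degrees: [2, 2, 2, 0, 2, 1]
  ready (indeg=0): [3]
  pop 3: indeg[0]->1; indeg[4]->1; indeg[5]->0 | ready=[5] | order so far=[3]
  pop 5: indeg[0]->0; indeg[4]->0 | ready=[0, 4] | order so far=[3, 5]
  pop 0: indeg[1]->1; indeg[2]->1 | ready=[4] | order so far=[3, 5, 0]
  pop 4: indeg[2]->0 | ready=[2] | order so far=[3, 5, 0, 4]
  pop 2: indeg[1]->0 | ready=[1] | order so far=[3, 5, 0, 4, 2]
  pop 1: no out-edges | ready=[] | order so far=[3, 5, 0, 4, 2, 1]
  Result: [3, 5, 0, 4, 2, 1]

Answer: [3, 5, 0, 4, 2, 1]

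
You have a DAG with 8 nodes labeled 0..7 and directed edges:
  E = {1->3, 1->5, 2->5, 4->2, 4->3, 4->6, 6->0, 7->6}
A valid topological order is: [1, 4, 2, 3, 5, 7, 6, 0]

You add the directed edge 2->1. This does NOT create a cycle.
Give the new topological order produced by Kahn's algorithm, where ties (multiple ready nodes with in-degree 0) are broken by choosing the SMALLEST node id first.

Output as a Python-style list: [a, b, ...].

Answer: [4, 2, 1, 3, 5, 7, 6, 0]

Derivation:
Old toposort: [1, 4, 2, 3, 5, 7, 6, 0]
Added edge: 2->1
Position of 2 (2) > position of 1 (0). Must reorder: 2 must now come before 1.
Run Kahn's algorithm (break ties by smallest node id):
  initial in-degrees: [1, 1, 1, 2, 0, 2, 2, 0]
  ready (indeg=0): [4, 7]
  pop 4: indeg[2]->0; indeg[3]->1; indeg[6]->1 | ready=[2, 7] | order so far=[4]
  pop 2: indeg[1]->0; indeg[5]->1 | ready=[1, 7] | order so far=[4, 2]
  pop 1: indeg[3]->0; indeg[5]->0 | ready=[3, 5, 7] | order so far=[4, 2, 1]
  pop 3: no out-edges | ready=[5, 7] | order so far=[4, 2, 1, 3]
  pop 5: no out-edges | ready=[7] | order so far=[4, 2, 1, 3, 5]
  pop 7: indeg[6]->0 | ready=[6] | order so far=[4, 2, 1, 3, 5, 7]
  pop 6: indeg[0]->0 | ready=[0] | order so far=[4, 2, 1, 3, 5, 7, 6]
  pop 0: no out-edges | ready=[] | order so far=[4, 2, 1, 3, 5, 7, 6, 0]
  Result: [4, 2, 1, 3, 5, 7, 6, 0]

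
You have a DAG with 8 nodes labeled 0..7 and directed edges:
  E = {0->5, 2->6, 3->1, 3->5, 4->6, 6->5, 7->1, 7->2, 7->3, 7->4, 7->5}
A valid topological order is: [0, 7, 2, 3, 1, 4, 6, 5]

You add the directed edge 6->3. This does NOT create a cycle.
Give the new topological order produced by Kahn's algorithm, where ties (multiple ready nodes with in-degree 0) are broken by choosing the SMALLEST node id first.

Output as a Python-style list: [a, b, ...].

Answer: [0, 7, 2, 4, 6, 3, 1, 5]

Derivation:
Old toposort: [0, 7, 2, 3, 1, 4, 6, 5]
Added edge: 6->3
Position of 6 (6) > position of 3 (3). Must reorder: 6 must now come before 3.
Run Kahn's algorithm (break ties by smallest node id):
  initial in-degrees: [0, 2, 1, 2, 1, 4, 2, 0]
  ready (indeg=0): [0, 7]
  pop 0: indeg[5]->3 | ready=[7] | order so far=[0]
  pop 7: indeg[1]->1; indeg[2]->0; indeg[3]->1; indeg[4]->0; indeg[5]->2 | ready=[2, 4] | order so far=[0, 7]
  pop 2: indeg[6]->1 | ready=[4] | order so far=[0, 7, 2]
  pop 4: indeg[6]->0 | ready=[6] | order so far=[0, 7, 2, 4]
  pop 6: indeg[3]->0; indeg[5]->1 | ready=[3] | order so far=[0, 7, 2, 4, 6]
  pop 3: indeg[1]->0; indeg[5]->0 | ready=[1, 5] | order so far=[0, 7, 2, 4, 6, 3]
  pop 1: no out-edges | ready=[5] | order so far=[0, 7, 2, 4, 6, 3, 1]
  pop 5: no out-edges | ready=[] | order so far=[0, 7, 2, 4, 6, 3, 1, 5]
  Result: [0, 7, 2, 4, 6, 3, 1, 5]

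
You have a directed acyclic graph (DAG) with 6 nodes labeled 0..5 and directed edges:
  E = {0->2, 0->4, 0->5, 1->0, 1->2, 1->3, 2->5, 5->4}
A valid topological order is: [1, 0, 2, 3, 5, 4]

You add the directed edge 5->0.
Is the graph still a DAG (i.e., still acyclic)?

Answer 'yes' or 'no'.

Answer: no

Derivation:
Given toposort: [1, 0, 2, 3, 5, 4]
Position of 5: index 4; position of 0: index 1
New edge 5->0: backward (u after v in old order)
Backward edge: old toposort is now invalid. Check if this creates a cycle.
Does 0 already reach 5? Reachable from 0: [0, 2, 4, 5]. YES -> cycle!
Still a DAG? no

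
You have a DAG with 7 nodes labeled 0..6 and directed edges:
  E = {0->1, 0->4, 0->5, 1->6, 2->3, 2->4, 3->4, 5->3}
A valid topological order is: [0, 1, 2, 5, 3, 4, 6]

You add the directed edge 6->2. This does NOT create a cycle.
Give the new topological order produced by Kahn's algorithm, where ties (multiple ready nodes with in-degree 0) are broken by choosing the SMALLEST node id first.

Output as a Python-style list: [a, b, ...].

Answer: [0, 1, 5, 6, 2, 3, 4]

Derivation:
Old toposort: [0, 1, 2, 5, 3, 4, 6]
Added edge: 6->2
Position of 6 (6) > position of 2 (2). Must reorder: 6 must now come before 2.
Run Kahn's algorithm (break ties by smallest node id):
  initial in-degrees: [0, 1, 1, 2, 3, 1, 1]
  ready (indeg=0): [0]
  pop 0: indeg[1]->0; indeg[4]->2; indeg[5]->0 | ready=[1, 5] | order so far=[0]
  pop 1: indeg[6]->0 | ready=[5, 6] | order so far=[0, 1]
  pop 5: indeg[3]->1 | ready=[6] | order so far=[0, 1, 5]
  pop 6: indeg[2]->0 | ready=[2] | order so far=[0, 1, 5, 6]
  pop 2: indeg[3]->0; indeg[4]->1 | ready=[3] | order so far=[0, 1, 5, 6, 2]
  pop 3: indeg[4]->0 | ready=[4] | order so far=[0, 1, 5, 6, 2, 3]
  pop 4: no out-edges | ready=[] | order so far=[0, 1, 5, 6, 2, 3, 4]
  Result: [0, 1, 5, 6, 2, 3, 4]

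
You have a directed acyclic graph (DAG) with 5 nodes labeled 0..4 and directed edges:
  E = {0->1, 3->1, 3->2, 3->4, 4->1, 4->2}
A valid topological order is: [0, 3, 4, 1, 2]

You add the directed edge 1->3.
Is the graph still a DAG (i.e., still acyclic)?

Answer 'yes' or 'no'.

Given toposort: [0, 3, 4, 1, 2]
Position of 1: index 3; position of 3: index 1
New edge 1->3: backward (u after v in old order)
Backward edge: old toposort is now invalid. Check if this creates a cycle.
Does 3 already reach 1? Reachable from 3: [1, 2, 3, 4]. YES -> cycle!
Still a DAG? no

Answer: no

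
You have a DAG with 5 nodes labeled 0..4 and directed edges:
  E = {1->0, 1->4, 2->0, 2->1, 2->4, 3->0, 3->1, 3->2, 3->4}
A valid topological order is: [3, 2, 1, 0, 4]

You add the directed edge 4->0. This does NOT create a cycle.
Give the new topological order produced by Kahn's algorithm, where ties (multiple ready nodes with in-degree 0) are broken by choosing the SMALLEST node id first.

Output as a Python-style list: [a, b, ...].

Old toposort: [3, 2, 1, 0, 4]
Added edge: 4->0
Position of 4 (4) > position of 0 (3). Must reorder: 4 must now come before 0.
Run Kahn's algorithm (break ties by smallest node id):
  initial in-degrees: [4, 2, 1, 0, 3]
  ready (indeg=0): [3]
  pop 3: indeg[0]->3; indeg[1]->1; indeg[2]->0; indeg[4]->2 | ready=[2] | order so far=[3]
  pop 2: indeg[0]->2; indeg[1]->0; indeg[4]->1 | ready=[1] | order so far=[3, 2]
  pop 1: indeg[0]->1; indeg[4]->0 | ready=[4] | order so far=[3, 2, 1]
  pop 4: indeg[0]->0 | ready=[0] | order so far=[3, 2, 1, 4]
  pop 0: no out-edges | ready=[] | order so far=[3, 2, 1, 4, 0]
  Result: [3, 2, 1, 4, 0]

Answer: [3, 2, 1, 4, 0]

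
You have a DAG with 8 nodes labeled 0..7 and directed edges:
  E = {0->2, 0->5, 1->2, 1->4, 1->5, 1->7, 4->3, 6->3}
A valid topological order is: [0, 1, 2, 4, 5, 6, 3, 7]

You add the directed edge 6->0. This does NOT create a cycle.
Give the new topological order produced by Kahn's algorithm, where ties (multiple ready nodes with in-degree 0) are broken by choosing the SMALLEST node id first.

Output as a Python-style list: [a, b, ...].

Old toposort: [0, 1, 2, 4, 5, 6, 3, 7]
Added edge: 6->0
Position of 6 (5) > position of 0 (0). Must reorder: 6 must now come before 0.
Run Kahn's algorithm (break ties by smallest node id):
  initial in-degrees: [1, 0, 2, 2, 1, 2, 0, 1]
  ready (indeg=0): [1, 6]
  pop 1: indeg[2]->1; indeg[4]->0; indeg[5]->1; indeg[7]->0 | ready=[4, 6, 7] | order so far=[1]
  pop 4: indeg[3]->1 | ready=[6, 7] | order so far=[1, 4]
  pop 6: indeg[0]->0; indeg[3]->0 | ready=[0, 3, 7] | order so far=[1, 4, 6]
  pop 0: indeg[2]->0; indeg[5]->0 | ready=[2, 3, 5, 7] | order so far=[1, 4, 6, 0]
  pop 2: no out-edges | ready=[3, 5, 7] | order so far=[1, 4, 6, 0, 2]
  pop 3: no out-edges | ready=[5, 7] | order so far=[1, 4, 6, 0, 2, 3]
  pop 5: no out-edges | ready=[7] | order so far=[1, 4, 6, 0, 2, 3, 5]
  pop 7: no out-edges | ready=[] | order so far=[1, 4, 6, 0, 2, 3, 5, 7]
  Result: [1, 4, 6, 0, 2, 3, 5, 7]

Answer: [1, 4, 6, 0, 2, 3, 5, 7]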